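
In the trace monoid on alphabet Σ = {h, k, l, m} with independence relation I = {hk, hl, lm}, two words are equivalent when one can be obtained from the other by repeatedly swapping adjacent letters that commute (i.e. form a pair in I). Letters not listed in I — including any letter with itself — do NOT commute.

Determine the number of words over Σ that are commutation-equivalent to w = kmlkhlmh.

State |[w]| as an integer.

17

0(k) covers ∅
1(m) covers 0:k
2(l) covers 0:k
3(k) covers 1:m, 2:l
4(h) covers 1:m
5(l) covers 3:k
6(m) covers 3:k, 4:h
7(h) covers 6:m
floor of heap: 0:k
completions by unplaced set U, small U first (add the entries for U minus each lowest piece of U):
  |U|=1: {5}:1  {7}:1
  |U|=2: {5,7}:2  {6,7}:1
  |U|=3: {4,6,7}:1  {5,6,7}:3
  |U|=4: {3,5,6,7}:3  {4,5,6,7}:4
  |U|=5: {2,3,5,6,7}:3  {3,4,5,6,7}:7
  |U|=6: {1,3,4,5,6,7}:7  {2,3,4,5,6,7}:10
  start at 0(k): 17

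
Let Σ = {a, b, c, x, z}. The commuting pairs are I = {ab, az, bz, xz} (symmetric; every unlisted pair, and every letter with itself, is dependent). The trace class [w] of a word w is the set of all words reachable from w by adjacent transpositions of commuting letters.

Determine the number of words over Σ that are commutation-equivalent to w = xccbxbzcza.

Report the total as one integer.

8

piece 0:x — minimal
piece 1:c rests on {0:x}
piece 2:c rests on {1:c}
piece 3:b rests on {2:c}
piece 4:x rests on {3:b}
piece 5:b rests on {4:x}
piece 6:z rests on {2:c}
piece 7:c rests on {5:b, 6:z}
piece 8:z rests on {7:c}
piece 9:a rests on {7:c}
minimal pieces: {0:x}
ways to finish when only these pieces remain (= sum over removing one remaining piece with nothing left below it):
  1 left: {8}→1  {9}→1
  2 left: {8,9}→2
  3 left: {7,8,9}→2
  4 left: {5,7,8,9}→2  {6,7,8,9}→2
  5 left: {4,5,7,8,9}→2  {5,6,7,8,9}→4
  6 left: {3,4,5,7,8,9}→2  {4,5,6,7,8,9}→6
  7 left: {3,4,5,6,7,8,9}→8
  8 left: {2,3,4,5,6,7,8,9}→8
  placing 0:x first → 8 extensions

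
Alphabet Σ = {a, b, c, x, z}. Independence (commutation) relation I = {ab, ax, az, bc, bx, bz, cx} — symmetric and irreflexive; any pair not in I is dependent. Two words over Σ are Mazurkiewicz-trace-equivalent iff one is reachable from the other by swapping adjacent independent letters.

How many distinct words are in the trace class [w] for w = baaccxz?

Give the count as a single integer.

35

#0=b has no predecessor
#1=a has no predecessor
#2=a depends on [1:a]
#3=c depends on [2:a]
#4=c depends on [3:c]
#5=x has no predecessor
#6=z depends on [4:c, 5:x]
sources: [0:b, 1:a, 5:x]
N(rest) = Σ N(rest − s) over sources s of rest; N(one piece) = 1:
  size 1 → [0]=1  [6]=1
  size 2 → [0,6]=2  [4,6]=1  [5,6]=1
  size 3 → [0,4,6]=3  [0,5,6]=3  [3,4,6]=1  [4,5,6]=2
  size 4 → [0,3,4,6]=4  [0,4,5,6]=8  [2,3,4,6]=1  [3,4,5,6]=3
  size 5 → [0,2,3,4,6]=5  [0,3,4,5,6]=15  [1,2,3,4,6]=1  [2,3,4,5,6]=4
  first=0(b) contributes 5
  first=1(a) contributes 24
  first=5(x) contributes 6
|[w]| = 35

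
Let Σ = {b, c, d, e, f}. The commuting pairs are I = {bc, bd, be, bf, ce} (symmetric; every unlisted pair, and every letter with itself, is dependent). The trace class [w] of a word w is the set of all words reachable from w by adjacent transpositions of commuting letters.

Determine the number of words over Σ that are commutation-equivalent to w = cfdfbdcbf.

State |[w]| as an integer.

36

0(c) covers ∅
1(f) covers 0:c
2(d) covers 1:f
3(f) covers 2:d
4(b) covers ∅
5(d) covers 3:f
6(c) covers 5:d
7(b) covers 4:b
8(f) covers 6:c
floor of heap: 0:c, 4:b
completions by unplaced set U, small U first (add the entries for U minus each lowest piece of U):
  |U|=1: {7}:1  {8}:1
  |U|=2: {4,7}:1  {6,8}:1  {7,8}:2
  |U|=3: {4,7,8}:3  {5,6,8}:1  {6,7,8}:3
  |U|=4: {3,5,6,8}:1  {4,6,7,8}:6  {5,6,7,8}:4
  |U|=5: {2,3,5,6,8}:1  {3,5,6,7,8}:5  {4,5,6,7,8}:10
  |U|=6: {1,2,3,5,6,8}:1  {2,3,5,6,7,8}:6  {3,4,5,6,7,8}:15
  |U|=7: {0,1,2,3,5,6,8}:1  {1,2,3,5,6,7,8}:7  {2,3,4,5,6,7,8}:21
  start at 0(c): 28
  start at 4(b): 8
sum over floor = 36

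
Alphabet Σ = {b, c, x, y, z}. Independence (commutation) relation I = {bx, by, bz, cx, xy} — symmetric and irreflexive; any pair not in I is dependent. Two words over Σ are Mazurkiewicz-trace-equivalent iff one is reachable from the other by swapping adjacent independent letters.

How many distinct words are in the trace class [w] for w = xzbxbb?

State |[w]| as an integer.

20

#0=x has no predecessor
#1=z depends on [0:x]
#2=b has no predecessor
#3=x depends on [1:z]
#4=b depends on [2:b]
#5=b depends on [4:b]
sources: [0:x, 2:b]
N(rest) = Σ N(rest − s) over sources s of rest; N(one piece) = 1:
  size 1 → [3]=1  [5]=1
  size 2 → [1,3]=1  [3,5]=2  [4,5]=1
  size 3 → [0,1,3]=1  [1,3,5]=3  [2,4,5]=1  [3,4,5]=3
  size 4 → [0,1,3,5]=4  [1,3,4,5]=6  [2,3,4,5]=4
  first=0(x) contributes 10
  first=2(b) contributes 10
|[w]| = 20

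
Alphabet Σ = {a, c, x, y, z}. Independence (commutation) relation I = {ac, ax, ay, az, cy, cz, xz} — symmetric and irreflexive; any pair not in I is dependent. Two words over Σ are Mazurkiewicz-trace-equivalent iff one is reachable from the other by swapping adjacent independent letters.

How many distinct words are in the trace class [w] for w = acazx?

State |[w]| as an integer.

piece 0:a — minimal
piece 1:c — minimal
piece 2:a rests on {0:a}
piece 3:z — minimal
piece 4:x rests on {1:c}
minimal pieces: {0:a, 1:c, 3:z}
ways to finish when only these pieces remain (= sum over removing one remaining piece with nothing left below it):
  1 left: {2}→1  {3}→1  {4}→1
  2 left: {0,2}→1  {1,4}→1  {2,3}→2  {2,4}→2  {3,4}→2
  3 left: {0,2,3}→3  {0,2,4}→3  {1,2,4}→3  {1,3,4}→3  {2,3,4}→6
  placing 0:a first → 12 extensions
  placing 1:c first → 12 extensions
  placing 3:z first → 6 extensions
total linear extensions = 30

30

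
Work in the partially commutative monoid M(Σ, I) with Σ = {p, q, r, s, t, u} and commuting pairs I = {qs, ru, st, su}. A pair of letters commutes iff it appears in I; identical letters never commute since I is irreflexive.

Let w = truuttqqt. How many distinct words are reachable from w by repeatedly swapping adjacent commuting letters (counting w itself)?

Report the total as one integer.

0(t) covers ∅
1(r) covers 0:t
2(u) covers 0:t
3(u) covers 2:u
4(t) covers 1:r, 3:u
5(t) covers 4:t
6(q) covers 5:t
7(q) covers 6:q
8(t) covers 7:q
floor of heap: 0:t
completions by unplaced set U, small U first (add the entries for U minus each lowest piece of U):
  |U|=1: {8}:1
  |U|=2: {7,8}:1
  |U|=3: {6,7,8}:1
  |U|=4: {5,6,7,8}:1
  |U|=5: {4,5,6,7,8}:1
  |U|=6: {1,4,5,6,7,8}:1  {3,4,5,6,7,8}:1
  |U|=7: {1,3,4,5,6,7,8}:2  {2,3,4,5,6,7,8}:1
  start at 0(t): 3

3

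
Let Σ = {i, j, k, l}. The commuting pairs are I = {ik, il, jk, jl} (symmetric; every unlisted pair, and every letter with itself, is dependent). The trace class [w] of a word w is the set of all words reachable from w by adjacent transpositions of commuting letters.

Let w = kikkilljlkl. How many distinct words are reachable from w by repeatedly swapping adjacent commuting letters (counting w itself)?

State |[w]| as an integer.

#0=k has no predecessor
#1=i has no predecessor
#2=k depends on [0:k]
#3=k depends on [2:k]
#4=i depends on [1:i]
#5=l depends on [3:k]
#6=l depends on [5:l]
#7=j depends on [4:i]
#8=l depends on [6:l]
#9=k depends on [8:l]
#10=l depends on [9:k]
sources: [0:k, 1:i]
N(rest) = Σ N(rest − s) over sources s of rest; N(one piece) = 1:
  size 1 → [7]=1  [10]=1
  size 2 → [4,7]=1  [7,10]=2  [9,10]=1
  size 3 → [1,4,7]=1  [4,7,10]=3  [7,9,10]=3  [8,9,10]=1
  size 4 → [1,4,7,10]=4  [4,7,9,10]=6  [6,8,9,10]=1  [7,8,9,10]=4
  size 5 → [1,4,7,9,10]=10  [4,7,8,9,10]=10  [5,6,8,9,10]=1  [6,7,8,9,10]=5
  size 6 → [1,4,7,8,9,10]=20  [3,5,6,8,9,10]=1  [4,6,7,8,9,10]=15  [5,6,7,8,9,10]=6
  size 7 → [1,4,6,7,8,9,10]=35  [2,3,5,6,8,9,10]=1  [3,5,6,7,8,9,10]=7  [4,5,6,7,8,9,10]=21
  size 8 → [0,2,3,5,6,8,9,10]=1  [1,4,5,6,7,8,9,10]=56  [2,3,5,6,7,8,9,10]=8  [3,4,5,6,7,8,9,10]=28
  size 9 → [0,2,3,5,6,7,8,9,10]=9  [1,3,4,5,6,7,8,9,10]=84  [2,3,4,5,6,7,8,9,10]=36
  first=0(k) contributes 120
  first=1(i) contributes 45
|[w]| = 165

165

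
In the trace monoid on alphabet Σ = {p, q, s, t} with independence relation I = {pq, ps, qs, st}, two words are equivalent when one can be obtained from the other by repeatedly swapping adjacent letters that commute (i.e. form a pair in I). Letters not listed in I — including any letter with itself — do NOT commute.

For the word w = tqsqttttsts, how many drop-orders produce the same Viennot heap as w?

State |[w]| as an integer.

165

piece 0:t — minimal
piece 1:q rests on {0:t}
piece 2:s — minimal
piece 3:q rests on {1:q}
piece 4:t rests on {3:q}
piece 5:t rests on {4:t}
piece 6:t rests on {5:t}
piece 7:t rests on {6:t}
piece 8:s rests on {2:s}
piece 9:t rests on {7:t}
piece 10:s rests on {8:s}
minimal pieces: {0:t, 2:s}
ways to finish when only these pieces remain (= sum over removing one remaining piece with nothing left below it):
  1 left: {9}→1  {10}→1
  2 left: {7,9}→1  {8,10}→1  {9,10}→2
  3 left: {2,8,10}→1  {6,7,9}→1  {7,9,10}→3  {8,9,10}→3
  4 left: {2,8,9,10}→4  {5,6,7,9}→1  {6,7,9,10}→4  {7,8,9,10}→6
  5 left: {2,7,8,9,10}→10  {4,5,6,7,9}→1  {5,6,7,9,10}→5  {6,7,8,9,10}→10
  6 left: {2,6,7,8,9,10}→20  {3,4,5,6,7,9}→1  {4,5,6,7,9,10}→6  {5,6,7,8,9,10}→15
  7 left: {1,3,4,5,6,7,9}→1  {2,5,6,7,8,9,10}→35  {3,4,5,6,7,9,10}→7  {4,5,6,7,8,9,10}→21
  8 left: {0,1,3,4,5,6,7,9}→1  {1,3,4,5,6,7,9,10}→8  {2,4,5,6,7,8,9,10}→56  {3,4,5,6,7,8,9,10}→28
  9 left: {0,1,3,4,5,6,7,9,10}→9  {1,3,4,5,6,7,8,9,10}→36  {2,3,4,5,6,7,8,9,10}→84
  placing 0:t first → 120 extensions
  placing 2:s first → 45 extensions
total linear extensions = 165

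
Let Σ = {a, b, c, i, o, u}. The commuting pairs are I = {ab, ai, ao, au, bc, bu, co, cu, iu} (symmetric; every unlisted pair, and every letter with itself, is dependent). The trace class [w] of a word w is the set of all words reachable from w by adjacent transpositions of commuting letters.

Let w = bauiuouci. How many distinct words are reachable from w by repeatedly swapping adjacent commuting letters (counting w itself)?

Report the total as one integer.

204

#0=b has no predecessor
#1=a has no predecessor
#2=u has no predecessor
#3=i depends on [0:b]
#4=u depends on [2:u]
#5=o depends on [3:i, 4:u]
#6=u depends on [5:o]
#7=c depends on [1:a, 3:i]
#8=i depends on [5:o, 7:c]
sources: [0:b, 1:a, 2:u]
N(rest) = Σ N(rest − s) over sources s of rest; N(one piece) = 1:
  size 1 → [6]=1  [8]=1
  size 2 → [6,8]=2  [7,8]=1
  size 3 → [1,7,8]=1  [5,6,8]=2  [6,7,8]=3
  size 4 → [1,6,7,8]=4  [4,5,6,8]=2  [5,6,7,8]=5
  size 5 → [1,5,6,7,8]=9  [2,4,5,6,8]=2  [3,5,6,7,8]=5  [4,5,6,7,8]=7
  size 6 → [0,3,5,6,7,8]=5  [1,3,5,6,7,8]=14  [1,4,5,6,7,8]=16  [2,4,5,6,7,8]=9  [3,4,5,6,7,8]=12
  size 7 → [0,1,3,5,6,7,8]=19  [0,3,4,5,6,7,8]=17  [1,2,4,5,6,7,8]=25  [1,3,4,5,6,7,8]=42  [2,3,4,5,6,7,8]=21
  first=0(b) contributes 88
  first=1(a) contributes 38
  first=2(u) contributes 78
|[w]| = 204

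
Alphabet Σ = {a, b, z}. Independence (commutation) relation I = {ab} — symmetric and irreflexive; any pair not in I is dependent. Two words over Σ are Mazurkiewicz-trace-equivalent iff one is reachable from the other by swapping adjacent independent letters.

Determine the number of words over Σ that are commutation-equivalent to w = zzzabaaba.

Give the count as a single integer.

15

#0=z has no predecessor
#1=z depends on [0:z]
#2=z depends on [1:z]
#3=a depends on [2:z]
#4=b depends on [2:z]
#5=a depends on [3:a]
#6=a depends on [5:a]
#7=b depends on [4:b]
#8=a depends on [6:a]
sources: [0:z]
N(rest) = Σ N(rest − s) over sources s of rest; N(one piece) = 1:
  size 1 → [7]=1  [8]=1
  size 2 → [4,7]=1  [6,8]=1  [7,8]=2
  size 3 → [4,7,8]=3  [5,6,8]=1  [6,7,8]=3
  size 4 → [3,5,6,8]=1  [4,6,7,8]=6  [5,6,7,8]=4
  size 5 → [3,5,6,7,8]=5  [4,5,6,7,8]=10
  size 6 → [3,4,5,6,7,8]=15
  size 7 → [2,3,4,5,6,7,8]=15
  first=0(z) contributes 15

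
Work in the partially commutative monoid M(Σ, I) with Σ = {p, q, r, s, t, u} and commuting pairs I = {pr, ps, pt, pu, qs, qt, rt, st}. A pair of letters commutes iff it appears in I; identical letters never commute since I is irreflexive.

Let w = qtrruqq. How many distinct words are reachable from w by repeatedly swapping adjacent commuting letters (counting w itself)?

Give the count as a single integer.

4

drop 0:q onto floor
drop 1:t onto floor
drop 2:r onto {0:q}
drop 3:r onto {2:r}
drop 4:u onto {1:t, 3:r}
drop 5:q onto {4:u}
drop 6:q onto {5:q}
ground layer = {0:q, 1:t}
drop-orders for the pieces not yet dropped (sum over which currently-grounded one goes next):
  1 to go: {6} 1
  2 to go: {5,6} 1
  3 to go: {4,5,6} 1
  4 to go: {1,4,5,6} 1  {3,4,5,6} 1
  5 to go: {1,3,4,5,6} 2  {2,3,4,5,6} 1
  if 0:q drops first: 3 orders
  if 1:t drops first: 1 orders
heap linearizations: 4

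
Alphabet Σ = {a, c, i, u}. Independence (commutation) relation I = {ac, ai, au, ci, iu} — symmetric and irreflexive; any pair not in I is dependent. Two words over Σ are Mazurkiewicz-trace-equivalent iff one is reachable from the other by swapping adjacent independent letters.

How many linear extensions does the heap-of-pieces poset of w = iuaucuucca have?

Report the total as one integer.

drop 0:i onto floor
drop 1:u onto floor
drop 2:a onto floor
drop 3:u onto {1:u}
drop 4:c onto {3:u}
drop 5:u onto {4:c}
drop 6:u onto {5:u}
drop 7:c onto {6:u}
drop 8:c onto {7:c}
drop 9:a onto {2:a}
ground layer = {0:i, 1:u, 2:a}
drop-orders for the pieces not yet dropped (sum over which currently-grounded one goes next):
  1 to go: {0} 1  {8} 1  {9} 1
  2 to go: {0,8} 2  {0,9} 2  {2,9} 1  {7,8} 1  {8,9} 2
  3 to go: {0,2,9} 3  {0,7,8} 3  {0,8,9} 6  {2,8,9} 3  {6,7,8} 1  {7,8,9} 3
  4 to go: {0,2,8,9} 12  {0,6,7,8} 4  {0,7,8,9} 12  {2,7,8,9} 6  {5,6,7,8} 1  {6,7,8,9} 4
  5 to go: {0,2,7,8,9} 30  {0,5,6,7,8} 5  {0,6,7,8,9} 20  {2,6,7,8,9} 10  {4,5,6,7,8} 1  {5,6,7,8,9} 5
  6 to go: {0,2,6,7,8,9} 60  {0,4,5,6,7,8} 6  {0,5,6,7,8,9} 30  {2,5,6,7,8,9} 15  {3,4,5,6,7,8} 1  {4,5,6,7,8,9} 6
  7 to go: {0,2,5,6,7,8,9} 105  {0,3,4,5,6,7,8} 7  {0,4,5,6,7,8,9} 42  {1,3,4,5,6,7,8} 1  {2,4,5,6,7,8,9} 21  {3,4,5,6,7,8,9} 7
  8 to go: {0,1,3,4,5,6,7,8} 8  {0,2,4,5,6,7,8,9} 168  {0,3,4,5,6,7,8,9} 56  {1,3,4,5,6,7,8,9} 8  {2,3,4,5,6,7,8,9} 28
  if 0:i drops first: 36 orders
  if 1:u drops first: 252 orders
  if 2:a drops first: 72 orders
heap linearizations: 360

360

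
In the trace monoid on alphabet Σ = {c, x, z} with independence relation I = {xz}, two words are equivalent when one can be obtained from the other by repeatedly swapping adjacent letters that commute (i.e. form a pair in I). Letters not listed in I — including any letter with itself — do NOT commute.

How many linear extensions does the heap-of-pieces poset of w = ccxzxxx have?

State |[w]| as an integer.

0(c) covers ∅
1(c) covers 0:c
2(x) covers 1:c
3(z) covers 1:c
4(x) covers 2:x
5(x) covers 4:x
6(x) covers 5:x
floor of heap: 0:c
completions by unplaced set U, small U first (add the entries for U minus each lowest piece of U):
  |U|=1: {3}:1  {6}:1
  |U|=2: {3,6}:2  {5,6}:1
  |U|=3: {3,5,6}:3  {4,5,6}:1
  |U|=4: {2,4,5,6}:1  {3,4,5,6}:4
  |U|=5: {2,3,4,5,6}:5
  start at 0(c): 5

5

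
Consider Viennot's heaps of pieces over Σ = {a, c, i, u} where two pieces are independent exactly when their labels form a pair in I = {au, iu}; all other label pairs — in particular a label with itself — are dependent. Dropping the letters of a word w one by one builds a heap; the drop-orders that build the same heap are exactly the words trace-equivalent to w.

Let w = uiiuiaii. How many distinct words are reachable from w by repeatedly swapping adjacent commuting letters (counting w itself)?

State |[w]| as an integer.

0(u) covers ∅
1(i) covers ∅
2(i) covers 1:i
3(u) covers 0:u
4(i) covers 2:i
5(a) covers 4:i
6(i) covers 5:a
7(i) covers 6:i
floor of heap: 0:u, 1:i
completions by unplaced set U, small U first (add the entries for U minus each lowest piece of U):
  |U|=1: {3}:1  {7}:1
  |U|=2: {0,3}:1  {3,7}:2  {6,7}:1
  |U|=3: {0,3,7}:3  {3,6,7}:3  {5,6,7}:1
  |U|=4: {0,3,6,7}:6  {3,5,6,7}:4  {4,5,6,7}:1
  |U|=5: {0,3,5,6,7}:10  {2,4,5,6,7}:1  {3,4,5,6,7}:5
  |U|=6: {0,3,4,5,6,7}:15  {1,2,4,5,6,7}:1  {2,3,4,5,6,7}:6
  start at 0(u): 7
  start at 1(i): 21
sum over floor = 28

28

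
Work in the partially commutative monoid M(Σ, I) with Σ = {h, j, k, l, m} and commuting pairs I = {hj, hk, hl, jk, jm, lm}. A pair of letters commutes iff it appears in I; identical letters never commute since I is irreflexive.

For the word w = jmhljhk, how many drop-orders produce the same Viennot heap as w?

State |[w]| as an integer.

65

#0=j has no predecessor
#1=m has no predecessor
#2=h depends on [1:m]
#3=l depends on [0:j]
#4=j depends on [3:l]
#5=h depends on [2:h]
#6=k depends on [1:m, 3:l]
sources: [0:j, 1:m]
N(rest) = Σ N(rest − s) over sources s of rest; N(one piece) = 1:
  size 1 → [4]=1  [5]=1  [6]=1
  size 2 → [2,5]=1  [4,5]=2  [4,6]=2  [5,6]=2
  size 3 → [2,4,5]=3  [2,5,6]=3  [3,4,6]=2  [4,5,6]=6
  size 4 → [0,3,4,6]=2  [1,2,5,6]=3  [2,4,5,6]=12  [3,4,5,6]=8
  size 5 → [0,3,4,5,6]=10  [1,2,4,5,6]=15  [2,3,4,5,6]=20
  first=0(j) contributes 35
  first=1(m) contributes 30
|[w]| = 65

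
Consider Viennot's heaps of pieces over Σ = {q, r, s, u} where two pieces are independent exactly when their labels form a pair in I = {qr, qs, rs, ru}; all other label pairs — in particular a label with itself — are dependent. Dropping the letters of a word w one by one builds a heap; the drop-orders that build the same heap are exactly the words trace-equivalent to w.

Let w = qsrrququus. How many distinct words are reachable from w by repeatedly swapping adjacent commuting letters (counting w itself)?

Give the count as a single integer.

drop 0:q onto floor
drop 1:s onto floor
drop 2:r onto floor
drop 3:r onto {2:r}
drop 4:q onto {0:q}
drop 5:u onto {1:s, 4:q}
drop 6:q onto {5:u}
drop 7:u onto {6:q}
drop 8:u onto {7:u}
drop 9:s onto {8:u}
ground layer = {0:q, 1:s, 2:r}
drop-orders for the pieces not yet dropped (sum over which currently-grounded one goes next):
  1 to go: {3} 1  {9} 1
  2 to go: {2,3} 1  {3,9} 2  {8,9} 1
  3 to go: {2,3,9} 3  {3,8,9} 3  {7,8,9} 1
  4 to go: {2,3,8,9} 6  {3,7,8,9} 4  {6,7,8,9} 1
  5 to go: {2,3,7,8,9} 10  {3,6,7,8,9} 5  {5,6,7,8,9} 1
  6 to go: {1,5,6,7,8,9} 1  {2,3,6,7,8,9} 15  {3,5,6,7,8,9} 6  {4,5,6,7,8,9} 1
  7 to go: {0,4,5,6,7,8,9} 1  {1,3,5,6,7,8,9} 7  {1,4,5,6,7,8,9} 2  {2,3,5,6,7,8,9} 21  {3,4,5,6,7,8,9} 7
  8 to go: {0,1,4,5,6,7,8,9} 3  {0,3,4,5,6,7,8,9} 8  {1,2,3,5,6,7,8,9} 28  {1,3,4,5,6,7,8,9} 16  {2,3,4,5,6,7,8,9} 28
  if 0:q drops first: 72 orders
  if 1:s drops first: 36 orders
  if 2:r drops first: 27 orders
heap linearizations: 135

135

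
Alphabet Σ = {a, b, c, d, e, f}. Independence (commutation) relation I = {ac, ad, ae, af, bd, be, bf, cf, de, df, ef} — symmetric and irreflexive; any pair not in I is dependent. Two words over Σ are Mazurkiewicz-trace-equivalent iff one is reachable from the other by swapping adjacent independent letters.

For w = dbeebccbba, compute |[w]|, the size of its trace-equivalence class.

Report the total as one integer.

30

#0=d has no predecessor
#1=b has no predecessor
#2=e has no predecessor
#3=e depends on [2:e]
#4=b depends on [1:b]
#5=c depends on [0:d, 3:e, 4:b]
#6=c depends on [5:c]
#7=b depends on [6:c]
#8=b depends on [7:b]
#9=a depends on [8:b]
sources: [0:d, 1:b, 2:e]
N(rest) = Σ N(rest − s) over sources s of rest; N(one piece) = 1:
  size 1 → [9]=1
  size 2 → [8,9]=1
  size 3 → [7,8,9]=1
  size 4 → [6,7,8,9]=1
  size 5 → [5,6,7,8,9]=1
  size 6 → [0,5,6,7,8,9]=1  [3,5,6,7,8,9]=1  [4,5,6,7,8,9]=1
  size 7 → [0,3,5,6,7,8,9]=2  [0,4,5,6,7,8,9]=2  [1,4,5,6,7,8,9]=1  [2,3,5,6,7,8,9]=1  [3,4,5,6,7,8,9]=2
  size 8 → [0,1,4,5,6,7,8,9]=3  [0,2,3,5,6,7,8,9]=3  [0,3,4,5,6,7,8,9]=6  [1,3,4,5,6,7,8,9]=3  [2,3,4,5,6,7,8,9]=3
  first=0(d) contributes 6
  first=1(b) contributes 12
  first=2(e) contributes 12
|[w]| = 30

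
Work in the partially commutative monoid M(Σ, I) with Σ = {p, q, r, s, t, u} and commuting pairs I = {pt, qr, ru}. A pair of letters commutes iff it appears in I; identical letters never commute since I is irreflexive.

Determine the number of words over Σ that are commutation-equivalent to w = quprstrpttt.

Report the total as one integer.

#0=q has no predecessor
#1=u depends on [0:q]
#2=p depends on [1:u]
#3=r depends on [2:p]
#4=s depends on [3:r]
#5=t depends on [4:s]
#6=r depends on [5:t]
#7=p depends on [6:r]
#8=t depends on [6:r]
#9=t depends on [8:t]
#10=t depends on [9:t]
sources: [0:q]
N(rest) = Σ N(rest − s) over sources s of rest; N(one piece) = 1:
  size 1 → [7]=1  [10]=1
  size 2 → [7,10]=2  [9,10]=1
  size 3 → [7,9,10]=3  [8,9,10]=1
  size 4 → [7,8,9,10]=4
  size 5 → [6,7,8,9,10]=4
  size 6 → [5,6,7,8,9,10]=4
  size 7 → [4,5,6,7,8,9,10]=4
  size 8 → [3,4,5,6,7,8,9,10]=4
  size 9 → [2,3,4,5,6,7,8,9,10]=4
  first=0(q) contributes 4

4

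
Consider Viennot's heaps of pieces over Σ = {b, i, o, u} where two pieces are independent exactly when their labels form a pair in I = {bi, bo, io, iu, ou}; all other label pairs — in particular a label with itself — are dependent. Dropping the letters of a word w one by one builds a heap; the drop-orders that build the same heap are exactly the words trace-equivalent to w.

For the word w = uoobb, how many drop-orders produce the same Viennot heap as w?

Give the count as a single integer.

#0=u has no predecessor
#1=o has no predecessor
#2=o depends on [1:o]
#3=b depends on [0:u]
#4=b depends on [3:b]
sources: [0:u, 1:o]
N(rest) = Σ N(rest − s) over sources s of rest; N(one piece) = 1:
  size 1 → [2]=1  [4]=1
  size 2 → [1,2]=1  [2,4]=2  [3,4]=1
  size 3 → [0,3,4]=1  [1,2,4]=3  [2,3,4]=3
  first=0(u) contributes 6
  first=1(o) contributes 4
|[w]| = 10

10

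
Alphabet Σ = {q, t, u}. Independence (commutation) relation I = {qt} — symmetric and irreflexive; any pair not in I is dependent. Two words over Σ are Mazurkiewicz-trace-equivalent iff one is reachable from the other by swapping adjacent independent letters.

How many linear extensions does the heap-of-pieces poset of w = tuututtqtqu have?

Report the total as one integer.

10

drop 0:t onto floor
drop 1:u onto {0:t}
drop 2:u onto {1:u}
drop 3:t onto {2:u}
drop 4:u onto {3:t}
drop 5:t onto {4:u}
drop 6:t onto {5:t}
drop 7:q onto {4:u}
drop 8:t onto {6:t}
drop 9:q onto {7:q}
drop 10:u onto {8:t, 9:q}
ground layer = {0:t}
drop-orders for the pieces not yet dropped (sum over which currently-grounded one goes next):
  1 to go: {10} 1
  2 to go: {8,10} 1  {9,10} 1
  3 to go: {6,8,10} 1  {7,9,10} 1  {8,9,10} 2
  4 to go: {5,6,8,10} 1  {6,8,9,10} 3  {7,8,9,10} 3
  5 to go: {5,6,8,9,10} 4  {6,7,8,9,10} 6
  6 to go: {5,6,7,8,9,10} 10
  7 to go: {4,5,6,7,8,9,10} 10
  8 to go: {3,4,5,6,7,8,9,10} 10
  9 to go: {2,3,4,5,6,7,8,9,10} 10
  if 0:t drops first: 10 orders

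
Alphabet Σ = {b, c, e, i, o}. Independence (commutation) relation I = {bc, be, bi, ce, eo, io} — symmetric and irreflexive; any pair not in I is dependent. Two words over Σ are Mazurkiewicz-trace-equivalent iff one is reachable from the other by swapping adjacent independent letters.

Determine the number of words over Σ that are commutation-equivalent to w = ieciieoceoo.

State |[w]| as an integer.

piece 0:i — minimal
piece 1:e rests on {0:i}
piece 2:c rests on {0:i}
piece 3:i rests on {1:e, 2:c}
piece 4:i rests on {3:i}
piece 5:e rests on {4:i}
piece 6:o rests on {2:c}
piece 7:c rests on {4:i, 6:o}
piece 8:e rests on {5:e}
piece 9:o rests on {7:c}
piece 10:o rests on {9:o}
minimal pieces: {0:i}
ways to finish when only these pieces remain (= sum over removing one remaining piece with nothing left below it):
  1 left: {8}→1  {10}→1
  2 left: {5,8}→1  {8,10}→2  {9,10}→1
  3 left: {5,8,10}→3  {7,9,10}→1  {8,9,10}→3
  4 left: {5,8,9,10}→6  {6,7,9,10}→1  {7,8,9,10}→4
  5 left: {5,7,8,9,10}→10  {6,7,8,9,10}→5
  6 left: {4,5,7,8,9,10}→10  {5,6,7,8,9,10}→15
  7 left: {3,4,5,7,8,9,10}→10  {4,5,6,7,8,9,10}→25
  8 left: {1,3,4,5,7,8,9,10}→10  {3,4,5,6,7,8,9,10}→35
  9 left: {1,3,4,5,6,7,8,9,10}→45  {2,3,4,5,6,7,8,9,10}→35
  placing 0:i first → 80 extensions

80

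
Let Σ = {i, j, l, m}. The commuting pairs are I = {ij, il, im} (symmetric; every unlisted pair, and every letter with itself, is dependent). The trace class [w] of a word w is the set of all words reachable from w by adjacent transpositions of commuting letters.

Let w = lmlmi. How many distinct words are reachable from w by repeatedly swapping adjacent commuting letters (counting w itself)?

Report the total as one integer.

5

#0=l has no predecessor
#1=m depends on [0:l]
#2=l depends on [1:m]
#3=m depends on [2:l]
#4=i has no predecessor
sources: [0:l, 4:i]
N(rest) = Σ N(rest − s) over sources s of rest; N(one piece) = 1:
  size 1 → [3]=1  [4]=1
  size 2 → [2,3]=1  [3,4]=2
  size 3 → [1,2,3]=1  [2,3,4]=3
  first=0(l) contributes 4
  first=4(i) contributes 1
|[w]| = 5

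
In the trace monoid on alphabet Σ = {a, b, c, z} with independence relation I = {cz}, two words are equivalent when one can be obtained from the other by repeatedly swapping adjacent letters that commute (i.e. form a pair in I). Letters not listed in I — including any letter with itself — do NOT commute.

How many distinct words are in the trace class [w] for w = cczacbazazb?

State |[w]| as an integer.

drop 0:c onto floor
drop 1:c onto {0:c}
drop 2:z onto floor
drop 3:a onto {1:c, 2:z}
drop 4:c onto {3:a}
drop 5:b onto {4:c}
drop 6:a onto {5:b}
drop 7:z onto {6:a}
drop 8:a onto {7:z}
drop 9:z onto {8:a}
drop 10:b onto {9:z}
ground layer = {0:c, 2:z}
drop-orders for the pieces not yet dropped (sum over which currently-grounded one goes next):
  1 to go: {10} 1
  2 to go: {9,10} 1
  3 to go: {8,9,10} 1
  4 to go: {7,8,9,10} 1
  5 to go: {6,7,8,9,10} 1
  6 to go: {5,6,7,8,9,10} 1
  7 to go: {4,5,6,7,8,9,10} 1
  8 to go: {3,4,5,6,7,8,9,10} 1
  9 to go: {1,3,4,5,6,7,8,9,10} 1  {2,3,4,5,6,7,8,9,10} 1
  if 0:c drops first: 2 orders
  if 2:z drops first: 1 orders
heap linearizations: 3

3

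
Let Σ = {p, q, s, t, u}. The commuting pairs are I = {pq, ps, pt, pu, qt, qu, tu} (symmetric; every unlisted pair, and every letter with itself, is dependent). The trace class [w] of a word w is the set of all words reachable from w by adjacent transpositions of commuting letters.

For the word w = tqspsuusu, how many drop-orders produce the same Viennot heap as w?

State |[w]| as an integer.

drop 0:t onto floor
drop 1:q onto floor
drop 2:s onto {0:t, 1:q}
drop 3:p onto floor
drop 4:s onto {2:s}
drop 5:u onto {4:s}
drop 6:u onto {5:u}
drop 7:s onto {6:u}
drop 8:u onto {7:s}
ground layer = {0:t, 1:q, 3:p}
drop-orders for the pieces not yet dropped (sum over which currently-grounded one goes next):
  1 to go: {3} 1  {8} 1
  2 to go: {3,8} 2  {7,8} 1
  3 to go: {3,7,8} 3  {6,7,8} 1
  4 to go: {3,6,7,8} 4  {5,6,7,8} 1
  5 to go: {3,5,6,7,8} 5  {4,5,6,7,8} 1
  6 to go: {2,4,5,6,7,8} 1  {3,4,5,6,7,8} 6
  7 to go: {0,2,4,5,6,7,8} 1  {1,2,4,5,6,7,8} 1  {2,3,4,5,6,7,8} 7
  if 0:t drops first: 8 orders
  if 1:q drops first: 8 orders
  if 3:p drops first: 2 orders
heap linearizations: 18

18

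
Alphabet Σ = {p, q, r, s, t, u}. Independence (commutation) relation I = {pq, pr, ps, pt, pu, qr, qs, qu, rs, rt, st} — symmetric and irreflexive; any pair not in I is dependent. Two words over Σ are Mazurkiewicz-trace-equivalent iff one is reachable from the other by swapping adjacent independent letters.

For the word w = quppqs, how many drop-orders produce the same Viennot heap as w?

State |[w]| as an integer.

piece 0:q — minimal
piece 1:u — minimal
piece 2:p — minimal
piece 3:p rests on {2:p}
piece 4:q rests on {0:q}
piece 5:s rests on {1:u}
minimal pieces: {0:q, 1:u, 2:p}
ways to finish when only these pieces remain (= sum over removing one remaining piece with nothing left below it):
  1 left: {3}→1  {4}→1  {5}→1
  2 left: {0,4}→1  {1,5}→1  {2,3}→1  {3,4}→2  {3,5}→2  {4,5}→2
  3 left: {0,3,4}→3  {0,4,5}→3  {1,3,5}→3  {1,4,5}→3  {2,3,4}→3  {2,3,5}→3  {3,4,5}→6
  4 left: {0,1,4,5}→6  {0,2,3,4}→6  {0,3,4,5}→12  {1,2,3,5}→6  {1,3,4,5}→12  {2,3,4,5}→12
  placing 0:q first → 30 extensions
  placing 1:u first → 30 extensions
  placing 2:p first → 30 extensions
total linear extensions = 90

90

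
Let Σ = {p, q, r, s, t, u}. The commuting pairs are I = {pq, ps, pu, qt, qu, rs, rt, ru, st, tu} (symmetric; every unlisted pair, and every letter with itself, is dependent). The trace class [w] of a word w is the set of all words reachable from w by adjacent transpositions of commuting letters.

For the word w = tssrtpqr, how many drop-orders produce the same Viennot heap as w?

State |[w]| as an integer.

drop 0:t onto floor
drop 1:s onto floor
drop 2:s onto {1:s}
drop 3:r onto floor
drop 4:t onto {0:t}
drop 5:p onto {3:r, 4:t}
drop 6:q onto {2:s, 3:r}
drop 7:r onto {5:p, 6:q}
ground layer = {0:t, 1:s, 3:r}
drop-orders for the pieces not yet dropped (sum over which currently-grounded one goes next):
  1 to go: {7} 1
  2 to go: {5,7} 1  {6,7} 1
  3 to go: {2,6,7} 1  {4,5,7} 1  {5,6,7} 2
  4 to go: {0,4,5,7} 1  {1,2,6,7} 1  {2,5,6,7} 3  {3,5,6,7} 2  {4,5,6,7} 3
  5 to go: {0,4,5,6,7} 4  {1,2,5,6,7} 4  {2,3,5,6,7} 5  {2,4,5,6,7} 6  {3,4,5,6,7} 5
  6 to go: {0,2,4,5,6,7} 10  {0,3,4,5,6,7} 9  {1,2,3,5,6,7} 9  {1,2,4,5,6,7} 10  {2,3,4,5,6,7} 16
  if 0:t drops first: 35 orders
  if 1:s drops first: 35 orders
  if 3:r drops first: 20 orders
heap linearizations: 90

90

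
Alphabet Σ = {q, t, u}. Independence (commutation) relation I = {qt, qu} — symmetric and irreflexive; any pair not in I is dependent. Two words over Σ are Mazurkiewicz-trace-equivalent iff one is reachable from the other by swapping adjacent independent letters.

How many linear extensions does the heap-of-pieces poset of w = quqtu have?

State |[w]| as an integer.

10

#0=q has no predecessor
#1=u has no predecessor
#2=q depends on [0:q]
#3=t depends on [1:u]
#4=u depends on [3:t]
sources: [0:q, 1:u]
N(rest) = Σ N(rest − s) over sources s of rest; N(one piece) = 1:
  size 1 → [2]=1  [4]=1
  size 2 → [0,2]=1  [2,4]=2  [3,4]=1
  size 3 → [0,2,4]=3  [1,3,4]=1  [2,3,4]=3
  first=0(q) contributes 4
  first=1(u) contributes 6
|[w]| = 10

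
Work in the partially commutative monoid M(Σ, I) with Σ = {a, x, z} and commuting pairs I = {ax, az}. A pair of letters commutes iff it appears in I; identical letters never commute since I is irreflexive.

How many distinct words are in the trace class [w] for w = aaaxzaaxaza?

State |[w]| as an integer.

0(a) covers ∅
1(a) covers 0:a
2(a) covers 1:a
3(x) covers ∅
4(z) covers 3:x
5(a) covers 2:a
6(a) covers 5:a
7(x) covers 4:z
8(a) covers 6:a
9(z) covers 7:x
10(a) covers 8:a
floor of heap: 0:a, 3:x
completions by unplaced set U, small U first (add the entries for U minus each lowest piece of U):
  |U|=1: {9}:1  {10}:1
  |U|=2: {7,9}:1  {8,10}:1  {9,10}:2
  |U|=3: {4,7,9}:1  {6,8,10}:1  {7,9,10}:3  {8,9,10}:3
  |U|=4: {3,4,7,9}:1  {4,7,9,10}:4  {5,6,8,10}:1  {6,8,9,10}:4  {7,8,9,10}:6
  |U|=5: {2,5,6,8,10}:1  {3,4,7,9,10}:5  {4,7,8,9,10}:10  {5,6,8,9,10}:5  {6,7,8,9,10}:10
  |U|=6: {1,2,5,6,8,10}:1  {2,5,6,8,9,10}:6  {3,4,7,8,9,10}:15  {4,6,7,8,9,10}:20  {5,6,7,8,9,10}:15
  |U|=7: {0,1,2,5,6,8,10}:1  {1,2,5,6,8,9,10}:7  {2,5,6,7,8,9,10}:21  {3,4,6,7,8,9,10}:35  {4,5,6,7,8,9,10}:35
  |U|=8: {0,1,2,5,6,8,9,10}:8  {1,2,5,6,7,8,9,10}:28  {2,4,5,6,7,8,9,10}:56  {3,4,5,6,7,8,9,10}:70
  |U|=9: {0,1,2,5,6,7,8,9,10}:36  {1,2,4,5,6,7,8,9,10}:84  {2,3,4,5,6,7,8,9,10}:126
  start at 0(a): 210
  start at 3(x): 120
sum over floor = 330

330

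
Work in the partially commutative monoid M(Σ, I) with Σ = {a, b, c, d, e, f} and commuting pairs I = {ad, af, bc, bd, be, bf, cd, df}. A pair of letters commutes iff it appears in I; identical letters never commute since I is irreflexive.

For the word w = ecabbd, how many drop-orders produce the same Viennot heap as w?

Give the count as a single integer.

5

piece 0:e — minimal
piece 1:c rests on {0:e}
piece 2:a rests on {1:c}
piece 3:b rests on {2:a}
piece 4:b rests on {3:b}
piece 5:d rests on {0:e}
minimal pieces: {0:e}
ways to finish when only these pieces remain (= sum over removing one remaining piece with nothing left below it):
  1 left: {4}→1  {5}→1
  2 left: {3,4}→1  {4,5}→2
  3 left: {2,3,4}→1  {3,4,5}→3
  4 left: {1,2,3,4}→1  {2,3,4,5}→4
  placing 0:e first → 5 extensions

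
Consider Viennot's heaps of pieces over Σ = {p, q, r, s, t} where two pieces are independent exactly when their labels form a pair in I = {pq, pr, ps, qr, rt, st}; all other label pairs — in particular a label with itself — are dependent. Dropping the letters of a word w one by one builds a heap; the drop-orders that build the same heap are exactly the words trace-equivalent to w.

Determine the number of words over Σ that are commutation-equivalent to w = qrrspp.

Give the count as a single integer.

#0=q has no predecessor
#1=r has no predecessor
#2=r depends on [1:r]
#3=s depends on [0:q, 2:r]
#4=p has no predecessor
#5=p depends on [4:p]
sources: [0:q, 1:r, 4:p]
N(rest) = Σ N(rest − s) over sources s of rest; N(one piece) = 1:
  size 1 → [3]=1  [5]=1
  size 2 → [0,3]=1  [2,3]=1  [3,5]=2  [4,5]=1
  size 3 → [0,2,3]=2  [0,3,5]=3  [1,2,3]=1  [2,3,5]=3  [3,4,5]=3
  size 4 → [0,1,2,3]=3  [0,2,3,5]=8  [0,3,4,5]=6  [1,2,3,5]=4  [2,3,4,5]=6
  first=0(q) contributes 10
  first=1(r) contributes 20
  first=4(p) contributes 15
|[w]| = 45

45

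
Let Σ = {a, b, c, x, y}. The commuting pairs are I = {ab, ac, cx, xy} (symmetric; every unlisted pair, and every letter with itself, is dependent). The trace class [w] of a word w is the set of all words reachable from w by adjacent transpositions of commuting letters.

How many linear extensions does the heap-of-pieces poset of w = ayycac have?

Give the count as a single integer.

drop 0:a onto floor
drop 1:y onto {0:a}
drop 2:y onto {1:y}
drop 3:c onto {2:y}
drop 4:a onto {2:y}
drop 5:c onto {3:c}
ground layer = {0:a}
drop-orders for the pieces not yet dropped (sum over which currently-grounded one goes next):
  1 to go: {4} 1  {5} 1
  2 to go: {3,5} 1  {4,5} 2
  3 to go: {3,4,5} 3
  4 to go: {2,3,4,5} 3
  if 0:a drops first: 3 orders

3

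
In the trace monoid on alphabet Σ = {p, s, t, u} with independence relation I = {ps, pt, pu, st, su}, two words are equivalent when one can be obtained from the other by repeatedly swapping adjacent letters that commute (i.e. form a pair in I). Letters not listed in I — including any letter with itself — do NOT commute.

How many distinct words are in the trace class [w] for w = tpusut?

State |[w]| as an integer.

30

0(t) covers ∅
1(p) covers ∅
2(u) covers 0:t
3(s) covers ∅
4(u) covers 2:u
5(t) covers 4:u
floor of heap: 0:t, 1:p, 3:s
completions by unplaced set U, small U first (add the entries for U minus each lowest piece of U):
  |U|=1: {1}:1  {3}:1  {5}:1
  |U|=2: {1,3}:2  {1,5}:2  {3,5}:2  {4,5}:1
  |U|=3: {1,3,5}:6  {1,4,5}:3  {2,4,5}:1  {3,4,5}:3
  |U|=4: {0,2,4,5}:1  {1,2,4,5}:4  {1,3,4,5}:12  {2,3,4,5}:4
  start at 0(t): 20
  start at 1(p): 5
  start at 3(s): 5
sum over floor = 30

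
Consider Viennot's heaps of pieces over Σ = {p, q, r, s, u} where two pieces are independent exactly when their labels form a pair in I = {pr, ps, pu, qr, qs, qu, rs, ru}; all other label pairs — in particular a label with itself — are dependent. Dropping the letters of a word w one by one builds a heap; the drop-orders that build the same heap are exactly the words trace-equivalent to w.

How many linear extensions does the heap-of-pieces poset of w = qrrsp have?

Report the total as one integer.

#0=q has no predecessor
#1=r has no predecessor
#2=r depends on [1:r]
#3=s has no predecessor
#4=p depends on [0:q]
sources: [0:q, 1:r, 3:s]
N(rest) = Σ N(rest − s) over sources s of rest; N(one piece) = 1:
  size 1 → [2]=1  [3]=1  [4]=1
  size 2 → [0,4]=1  [1,2]=1  [2,3]=2  [2,4]=2  [3,4]=2
  size 3 → [0,2,4]=3  [0,3,4]=3  [1,2,3]=3  [1,2,4]=3  [2,3,4]=6
  first=0(q) contributes 12
  first=1(r) contributes 12
  first=3(s) contributes 6
|[w]| = 30

30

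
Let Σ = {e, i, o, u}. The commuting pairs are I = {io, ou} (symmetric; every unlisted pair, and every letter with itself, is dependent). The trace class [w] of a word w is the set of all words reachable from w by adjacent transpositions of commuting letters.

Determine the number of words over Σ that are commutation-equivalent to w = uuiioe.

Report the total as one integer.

5

#0=u has no predecessor
#1=u depends on [0:u]
#2=i depends on [1:u]
#3=i depends on [2:i]
#4=o has no predecessor
#5=e depends on [3:i, 4:o]
sources: [0:u, 4:o]
N(rest) = Σ N(rest − s) over sources s of rest; N(one piece) = 1:
  size 1 → [5]=1
  size 2 → [3,5]=1  [4,5]=1
  size 3 → [2,3,5]=1  [3,4,5]=2
  size 4 → [1,2,3,5]=1  [2,3,4,5]=3
  first=0(u) contributes 4
  first=4(o) contributes 1
|[w]| = 5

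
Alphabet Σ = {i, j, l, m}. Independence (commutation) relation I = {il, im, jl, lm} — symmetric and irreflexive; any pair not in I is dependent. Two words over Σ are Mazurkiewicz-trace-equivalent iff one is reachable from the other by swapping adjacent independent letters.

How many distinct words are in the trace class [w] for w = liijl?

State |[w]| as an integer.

0(l) covers ∅
1(i) covers ∅
2(i) covers 1:i
3(j) covers 2:i
4(l) covers 0:l
floor of heap: 0:l, 1:i
completions by unplaced set U, small U first (add the entries for U minus each lowest piece of U):
  |U|=1: {3}:1  {4}:1
  |U|=2: {0,4}:1  {2,3}:1  {3,4}:2
  |U|=3: {0,3,4}:3  {1,2,3}:1  {2,3,4}:3
  start at 0(l): 4
  start at 1(i): 6
sum over floor = 10

10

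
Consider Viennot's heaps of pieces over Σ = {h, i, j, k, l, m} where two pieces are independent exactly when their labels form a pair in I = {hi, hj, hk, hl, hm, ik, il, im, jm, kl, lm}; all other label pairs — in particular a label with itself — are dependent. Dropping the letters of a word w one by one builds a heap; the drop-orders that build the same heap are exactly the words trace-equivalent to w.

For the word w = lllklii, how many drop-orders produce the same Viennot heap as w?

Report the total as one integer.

piece 0:l — minimal
piece 1:l rests on {0:l}
piece 2:l rests on {1:l}
piece 3:k — minimal
piece 4:l rests on {2:l}
piece 5:i — minimal
piece 6:i rests on {5:i}
minimal pieces: {0:l, 3:k, 5:i}
ways to finish when only these pieces remain (= sum over removing one remaining piece with nothing left below it):
  1 left: {3}→1  {4}→1  {6}→1
  2 left: {2,4}→1  {3,4}→2  {3,6}→2  {4,6}→2  {5,6}→1
  3 left: {1,2,4}→1  {2,3,4}→3  {2,4,6}→3  {3,4,6}→6  {3,5,6}→3  {4,5,6}→3
  4 left: {0,1,2,4}→1  {1,2,3,4}→4  {1,2,4,6}→4  {2,3,4,6}→12  {2,4,5,6}→6  {3,4,5,6}→12
  5 left: {0,1,2,3,4}→5  {0,1,2,4,6}→5  {1,2,3,4,6}→20  {1,2,4,5,6}→10  {2,3,4,5,6}→30
  placing 0:l first → 60 extensions
  placing 3:k first → 15 extensions
  placing 5:i first → 30 extensions
total linear extensions = 105

105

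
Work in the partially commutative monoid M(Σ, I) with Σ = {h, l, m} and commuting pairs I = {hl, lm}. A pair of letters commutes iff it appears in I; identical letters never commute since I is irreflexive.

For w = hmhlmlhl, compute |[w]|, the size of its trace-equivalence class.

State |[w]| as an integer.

0(h) covers ∅
1(m) covers 0:h
2(h) covers 1:m
3(l) covers ∅
4(m) covers 2:h
5(l) covers 3:l
6(h) covers 4:m
7(l) covers 5:l
floor of heap: 0:h, 3:l
completions by unplaced set U, small U first (add the entries for U minus each lowest piece of U):
  |U|=1: {6}:1  {7}:1
  |U|=2: {4,6}:1  {5,7}:1  {6,7}:2
  |U|=3: {2,4,6}:1  {3,5,7}:1  {4,6,7}:3  {5,6,7}:3
  |U|=4: {1,2,4,6}:1  {2,4,6,7}:4  {3,5,6,7}:4  {4,5,6,7}:6
  |U|=5: {0,1,2,4,6}:1  {1,2,4,6,7}:5  {2,4,5,6,7}:10  {3,4,5,6,7}:10
  |U|=6: {0,1,2,4,6,7}:6  {1,2,4,5,6,7}:15  {2,3,4,5,6,7}:20
  start at 0(h): 35
  start at 3(l): 21
sum over floor = 56

56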